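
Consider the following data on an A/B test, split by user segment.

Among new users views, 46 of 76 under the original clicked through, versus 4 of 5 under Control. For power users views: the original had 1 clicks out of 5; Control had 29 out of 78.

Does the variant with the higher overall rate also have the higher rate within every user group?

No

New users: the original 46/76 = 60.5%, Control 4/5 = 80.0% → Control
Power users: the original 1/5 = 20.0%, Control 29/78 = 37.2% → Control
Overall: the original 47/81 = 58.0%, Control 33/83 = 39.8% → the original
Control wins each user group but the original wins overall — the comparison reverses. Control's views skew toward power users, which has a lower base rate.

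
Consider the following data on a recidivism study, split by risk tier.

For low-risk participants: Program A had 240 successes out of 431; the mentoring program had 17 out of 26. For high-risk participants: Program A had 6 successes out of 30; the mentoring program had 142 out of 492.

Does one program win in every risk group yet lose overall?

Yes

Low-risk: Program A 240/431 = 55.7%, the mentoring program 17/26 = 65.4% → the mentoring program
High-risk: Program A 6/30 = 20.0%, the mentoring program 142/492 = 28.9% → the mentoring program
Overall: Program A 246/461 = 53.4%, the mentoring program 159/518 = 30.7% → Program A
The mentoring program wins each risk group but Program A wins overall — the comparison reverses. The mentoring program's participants skew toward high-risk, which has a lower base rate.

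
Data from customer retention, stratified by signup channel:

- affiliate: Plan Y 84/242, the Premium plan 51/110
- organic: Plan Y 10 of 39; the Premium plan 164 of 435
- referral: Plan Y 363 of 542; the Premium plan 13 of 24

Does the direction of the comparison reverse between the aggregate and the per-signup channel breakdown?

Affiliate: Plan Y 84/242 = 34.7%, the Premium plan 51/110 = 46.4% → the Premium plan
Organic: Plan Y 10/39 = 25.6%, the Premium plan 164/435 = 37.7% → the Premium plan
Referral: Plan Y 363/542 = 67.0%, the Premium plan 13/24 = 54.2% → Plan Y
Overall: Plan Y 457/823 = 55.5%, the Premium plan 228/569 = 40.1% → Plan Y
Neither sweeps: Plan Y wins 1 of 3 groups, the Premium plan wins 2. Plan Y wins overall but not every group — no Simpson reversal.

No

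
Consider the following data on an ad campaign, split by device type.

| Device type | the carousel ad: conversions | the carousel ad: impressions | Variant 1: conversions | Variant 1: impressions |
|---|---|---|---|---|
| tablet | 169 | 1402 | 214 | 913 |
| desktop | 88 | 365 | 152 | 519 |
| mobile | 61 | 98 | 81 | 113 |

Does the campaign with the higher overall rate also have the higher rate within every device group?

Yes

Tablet: the carousel ad 169/1402 = 12.1%, Variant 1 214/913 = 23.4% → Variant 1
Desktop: the carousel ad 88/365 = 24.1%, Variant 1 152/519 = 29.3% → Variant 1
Mobile: the carousel ad 61/98 = 62.2%, Variant 1 81/113 = 71.7% → Variant 1
Overall: the carousel ad 318/1865 = 17.1%, Variant 1 447/1545 = 28.9% → Variant 1
Variant 1 wins overall and in every device group — no reversal.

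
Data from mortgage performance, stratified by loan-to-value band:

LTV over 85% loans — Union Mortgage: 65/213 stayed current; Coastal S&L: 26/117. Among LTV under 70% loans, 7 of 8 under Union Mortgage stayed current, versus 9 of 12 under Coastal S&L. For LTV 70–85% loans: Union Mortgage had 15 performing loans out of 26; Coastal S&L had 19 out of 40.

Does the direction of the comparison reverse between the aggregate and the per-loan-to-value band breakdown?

LTV over 85%: Union Mortgage 65/213 = 30.5%, Coastal S&L 26/117 = 22.2% → Union Mortgage
LTV under 70%: Union Mortgage 7/8 = 87.5%, Coastal S&L 9/12 = 75.0% → Union Mortgage
LTV 70–85%: Union Mortgage 15/26 = 57.7%, Coastal S&L 19/40 = 47.5% → Union Mortgage
Overall: Union Mortgage 87/247 = 35.2%, Coastal S&L 54/169 = 32.0% → Union Mortgage
Union Mortgage wins overall and in every loan-to-value group — no reversal.

No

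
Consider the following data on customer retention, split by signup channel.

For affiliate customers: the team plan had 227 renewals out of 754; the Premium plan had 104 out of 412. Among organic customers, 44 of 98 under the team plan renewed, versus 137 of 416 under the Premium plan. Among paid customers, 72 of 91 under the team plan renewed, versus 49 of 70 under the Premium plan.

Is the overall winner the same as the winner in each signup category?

Yes

Affiliate: the team plan 227/754 = 30.1%, the Premium plan 104/412 = 25.2% → the team plan
Organic: the team plan 44/98 = 44.9%, the Premium plan 137/416 = 32.9% → the team plan
Paid: the team plan 72/91 = 79.1%, the Premium plan 49/70 = 70.0% → the team plan
Overall: the team plan 343/943 = 36.4%, the Premium plan 290/898 = 32.3% → the team plan
The team plan wins overall and in every signup group — no reversal.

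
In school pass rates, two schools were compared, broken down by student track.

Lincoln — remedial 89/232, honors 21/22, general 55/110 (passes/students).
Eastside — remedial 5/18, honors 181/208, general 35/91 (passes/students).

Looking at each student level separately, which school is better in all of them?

Lincoln

Remedial: Lincoln 89/232 = 38.4%, Eastside 5/18 = 27.8% → Lincoln
Honors: Lincoln 21/22 = 95.5%, Eastside 181/208 = 87.0% → Lincoln
General: Lincoln 55/110 = 50.0%, Eastside 35/91 = 38.5% → Lincoln
Lincoln has the higher rate in all 3 groups.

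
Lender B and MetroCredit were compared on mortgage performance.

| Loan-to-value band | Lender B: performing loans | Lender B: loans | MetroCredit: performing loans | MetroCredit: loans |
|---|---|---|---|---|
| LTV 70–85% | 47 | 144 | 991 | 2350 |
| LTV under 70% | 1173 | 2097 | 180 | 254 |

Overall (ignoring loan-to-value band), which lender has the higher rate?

Lender B

LTV 70–85%: Lender B 47/144 = 32.6%, MetroCredit 991/2350 = 42.2% → MetroCredit
LTV under 70%: Lender B 1173/2097 = 55.9%, MetroCredit 180/254 = 70.9% → MetroCredit
Overall: Lender B 1220/2241 = 54.4%, MetroCredit 1171/2604 = 45.0% → Lender B
(MetroCredit wins every loan-to-value group but Lender B wins overall — MetroCredit's loans skew toward the low-rate LTV 70–85% group.)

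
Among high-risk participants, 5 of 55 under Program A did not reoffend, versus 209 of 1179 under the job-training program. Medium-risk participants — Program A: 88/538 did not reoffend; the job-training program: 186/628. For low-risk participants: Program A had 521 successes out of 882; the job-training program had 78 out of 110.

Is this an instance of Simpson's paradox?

High-risk: Program A 5/55 = 9.1%, the job-training program 209/1179 = 17.7% → the job-training program
Medium-risk: Program A 88/538 = 16.4%, the job-training program 186/628 = 29.6% → the job-training program
Low-risk: Program A 521/882 = 59.1%, the job-training program 78/110 = 70.9% → the job-training program
Overall: Program A 614/1475 = 41.6%, the job-training program 473/1917 = 24.7% → Program A
The job-training program wins each risk group but Program A wins overall — the comparison reverses. The job-training program's participants skew toward high-risk, which has a lower base rate.

Yes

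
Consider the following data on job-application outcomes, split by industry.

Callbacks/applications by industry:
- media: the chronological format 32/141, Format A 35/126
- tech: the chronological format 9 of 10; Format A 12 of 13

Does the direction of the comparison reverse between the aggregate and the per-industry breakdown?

Media: the chronological format 32/141 = 22.7%, Format A 35/126 = 27.8% → Format A
Tech: the chronological format 9/10 = 90.0%, Format A 12/13 = 92.3% → Format A
Overall: the chronological format 41/151 = 27.2%, Format A 47/139 = 33.8% → Format A
Format A wins overall and in every industry group — no reversal.

No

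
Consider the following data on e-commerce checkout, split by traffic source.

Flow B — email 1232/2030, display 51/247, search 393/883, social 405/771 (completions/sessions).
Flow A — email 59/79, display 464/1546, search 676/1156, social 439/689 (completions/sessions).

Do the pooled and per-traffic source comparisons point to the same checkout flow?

Email: Flow B 1232/2030 = 60.7%, Flow A 59/79 = 74.7% → Flow A
Display: Flow B 51/247 = 20.6%, Flow A 464/1546 = 30.0% → Flow A
Search: Flow B 393/883 = 44.5%, Flow A 676/1156 = 58.5% → Flow A
Social: Flow B 405/771 = 52.5%, Flow A 439/689 = 63.7% → Flow A
Overall: Flow B 2081/3931 = 52.9%, Flow A 1638/3470 = 47.2% → Flow B
Flow A wins each traffic group but Flow B wins overall — the comparison reverses. Flow A's sessions skew toward display, which has a lower base rate.

No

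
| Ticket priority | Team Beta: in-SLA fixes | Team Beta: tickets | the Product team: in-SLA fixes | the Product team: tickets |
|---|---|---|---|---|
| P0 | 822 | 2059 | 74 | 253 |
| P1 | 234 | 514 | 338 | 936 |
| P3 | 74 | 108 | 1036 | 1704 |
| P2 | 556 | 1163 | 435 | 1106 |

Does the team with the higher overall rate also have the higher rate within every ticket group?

P0: Team Beta 822/2059 = 39.9%, the Product team 74/253 = 29.2% → Team Beta
P1: Team Beta 234/514 = 45.5%, the Product team 338/936 = 36.1% → Team Beta
P3: Team Beta 74/108 = 68.5%, the Product team 1036/1704 = 60.8% → Team Beta
P2: Team Beta 556/1163 = 47.8%, the Product team 435/1106 = 39.3% → Team Beta
Overall: Team Beta 1686/3844 = 43.9%, the Product team 1883/3999 = 47.1% → the Product team
Team Beta wins each ticket group but the Product team wins overall — the comparison reverses. Team Beta's tickets skew toward P0, which has a lower base rate.

No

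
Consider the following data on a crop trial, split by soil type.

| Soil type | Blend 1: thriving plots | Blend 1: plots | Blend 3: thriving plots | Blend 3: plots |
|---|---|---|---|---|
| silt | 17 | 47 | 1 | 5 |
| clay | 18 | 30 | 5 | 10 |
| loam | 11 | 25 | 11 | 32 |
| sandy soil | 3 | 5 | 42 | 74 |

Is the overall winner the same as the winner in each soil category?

No

Silt: Blend 1 17/47 = 36.2%, Blend 3 1/5 = 20.0% → Blend 1
Clay: Blend 1 18/30 = 60.0%, Blend 3 5/10 = 50.0% → Blend 1
Loam: Blend 1 11/25 = 44.0%, Blend 3 11/32 = 34.4% → Blend 1
Sandy soil: Blend 1 3/5 = 60.0%, Blend 3 42/74 = 56.8% → Blend 1
Overall: Blend 1 49/107 = 45.8%, Blend 3 59/121 = 48.8% → Blend 3
Blend 1 wins each soil group but Blend 3 wins overall — the comparison reverses. Blend 1's plots skew toward silt, which has a lower base rate.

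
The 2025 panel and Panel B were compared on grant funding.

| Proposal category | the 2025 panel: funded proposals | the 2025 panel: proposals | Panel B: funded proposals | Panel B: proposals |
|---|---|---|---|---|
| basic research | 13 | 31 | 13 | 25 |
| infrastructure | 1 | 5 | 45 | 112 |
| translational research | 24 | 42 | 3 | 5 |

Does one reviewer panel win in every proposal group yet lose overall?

Yes

Basic research: the 2025 panel 13/31 = 41.9%, Panel B 13/25 = 52.0% → Panel B
Infrastructure: the 2025 panel 1/5 = 20.0%, Panel B 45/112 = 40.2% → Panel B
Translational research: the 2025 panel 24/42 = 57.1%, Panel B 3/5 = 60.0% → Panel B
Overall: the 2025 panel 38/78 = 48.7%, Panel B 61/142 = 43.0% → the 2025 panel
Panel B wins each proposal group but the 2025 panel wins overall — the comparison reverses. Panel B's proposals skew toward infrastructure, which has a lower base rate.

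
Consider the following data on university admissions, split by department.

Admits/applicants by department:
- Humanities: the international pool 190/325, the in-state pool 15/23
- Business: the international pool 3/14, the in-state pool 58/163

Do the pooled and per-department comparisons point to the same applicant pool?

Humanities: the international pool 190/325 = 58.5%, the in-state pool 15/23 = 65.2% → the in-state pool
Business: the international pool 3/14 = 21.4%, the in-state pool 58/163 = 35.6% → the in-state pool
Overall: the international pool 193/339 = 56.9%, the in-state pool 73/186 = 39.2% → the international pool
The in-state pool wins each department group but the international pool wins overall — the comparison reverses. The in-state pool's applicants skew toward Business, which has a lower base rate.

No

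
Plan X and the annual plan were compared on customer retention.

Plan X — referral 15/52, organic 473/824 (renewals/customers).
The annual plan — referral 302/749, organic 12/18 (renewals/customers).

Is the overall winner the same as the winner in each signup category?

Referral: Plan X 15/52 = 28.8%, the annual plan 302/749 = 40.3% → the annual plan
Organic: Plan X 473/824 = 57.4%, the annual plan 12/18 = 66.7% → the annual plan
Overall: Plan X 488/876 = 55.7%, the annual plan 314/767 = 40.9% → Plan X
The annual plan wins each signup group but Plan X wins overall — the comparison reverses. The annual plan's customers skew toward referral, which has a lower base rate.

No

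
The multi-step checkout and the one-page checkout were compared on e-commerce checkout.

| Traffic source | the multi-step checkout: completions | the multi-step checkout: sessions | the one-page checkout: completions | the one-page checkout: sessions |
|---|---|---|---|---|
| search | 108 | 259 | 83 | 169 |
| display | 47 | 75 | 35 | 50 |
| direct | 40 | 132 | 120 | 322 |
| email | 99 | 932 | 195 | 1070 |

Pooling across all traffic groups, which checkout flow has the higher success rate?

Search: the multi-step checkout 108/259 = 41.7%, the one-page checkout 83/169 = 49.1% → the one-page checkout
Display: the multi-step checkout 47/75 = 62.7%, the one-page checkout 35/50 = 70.0% → the one-page checkout
Direct: the multi-step checkout 40/132 = 30.3%, the one-page checkout 120/322 = 37.3% → the one-page checkout
Email: the multi-step checkout 99/932 = 10.6%, the one-page checkout 195/1070 = 18.2% → the one-page checkout
Overall: the multi-step checkout 294/1398 = 21.0%, the one-page checkout 433/1611 = 26.9% → the one-page checkout

the one-page checkout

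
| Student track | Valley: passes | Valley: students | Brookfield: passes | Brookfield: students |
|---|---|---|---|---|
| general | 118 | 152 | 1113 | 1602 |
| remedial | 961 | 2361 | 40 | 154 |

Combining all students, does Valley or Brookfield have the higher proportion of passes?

General: Valley 118/152 = 77.6%, Brookfield 1113/1602 = 69.5% → Valley
Remedial: Valley 961/2361 = 40.7%, Brookfield 40/154 = 26.0% → Valley
Overall: Valley 1079/2513 = 42.9%, Brookfield 1153/1756 = 65.7% → Brookfield
(Valley wins every student group but Brookfield wins overall — Valley's students skew toward the low-rate remedial group.)

Brookfield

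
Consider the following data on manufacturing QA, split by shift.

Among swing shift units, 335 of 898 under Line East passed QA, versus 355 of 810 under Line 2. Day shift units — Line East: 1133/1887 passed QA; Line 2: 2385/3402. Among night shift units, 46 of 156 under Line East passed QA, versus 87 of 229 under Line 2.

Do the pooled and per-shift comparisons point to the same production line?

Swing shift: Line East 335/898 = 37.3%, Line 2 355/810 = 43.8% → Line 2
Day shift: Line East 1133/1887 = 60.0%, Line 2 2385/3402 = 70.1% → Line 2
Night shift: Line East 46/156 = 29.5%, Line 2 87/229 = 38.0% → Line 2
Overall: Line East 1514/2941 = 51.5%, Line 2 2827/4441 = 63.7% → Line 2
Line 2 wins overall and in every shift group — no reversal.

Yes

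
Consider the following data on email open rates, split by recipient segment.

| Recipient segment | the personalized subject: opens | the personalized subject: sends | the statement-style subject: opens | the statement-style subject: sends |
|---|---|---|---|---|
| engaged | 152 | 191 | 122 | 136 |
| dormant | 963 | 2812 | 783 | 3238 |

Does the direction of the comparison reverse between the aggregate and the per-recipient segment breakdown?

No

Engaged: the personalized subject 152/191 = 79.6%, the statement-style subject 122/136 = 89.7% → the statement-style subject
Dormant: the personalized subject 963/2812 = 34.2%, the statement-style subject 783/3238 = 24.2% → the personalized subject
Overall: the personalized subject 1115/3003 = 37.1%, the statement-style subject 905/3374 = 26.8% → the personalized subject
Neither sweeps: the personalized subject wins 1 of 2 groups, the statement-style subject wins 1. The personalized subject wins overall but not every group — no Simpson reversal.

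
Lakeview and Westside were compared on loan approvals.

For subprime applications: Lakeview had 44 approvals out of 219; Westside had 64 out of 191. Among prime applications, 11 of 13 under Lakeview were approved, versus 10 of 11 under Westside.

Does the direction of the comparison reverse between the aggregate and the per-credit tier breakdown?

Subprime: Lakeview 44/219 = 20.1%, Westside 64/191 = 33.5% → Westside
Prime: Lakeview 11/13 = 84.6%, Westside 10/11 = 90.9% → Westside
Overall: Lakeview 55/232 = 23.7%, Westside 74/202 = 36.6% → Westside
Westside wins overall and in every credit group — no reversal.

No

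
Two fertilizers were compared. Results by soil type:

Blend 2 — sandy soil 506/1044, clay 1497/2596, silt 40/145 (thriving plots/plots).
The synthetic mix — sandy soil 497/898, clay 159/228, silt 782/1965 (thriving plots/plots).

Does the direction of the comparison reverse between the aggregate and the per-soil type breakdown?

Sandy soil: Blend 2 506/1044 = 48.5%, the synthetic mix 497/898 = 55.3% → the synthetic mix
Clay: Blend 2 1497/2596 = 57.7%, the synthetic mix 159/228 = 69.7% → the synthetic mix
Silt: Blend 2 40/145 = 27.6%, the synthetic mix 782/1965 = 39.8% → the synthetic mix
Overall: Blend 2 2043/3785 = 54.0%, the synthetic mix 1438/3091 = 46.5% → Blend 2
The synthetic mix wins each soil group but Blend 2 wins overall — the comparison reverses. The synthetic mix's plots skew toward silt, which has a lower base rate.

Yes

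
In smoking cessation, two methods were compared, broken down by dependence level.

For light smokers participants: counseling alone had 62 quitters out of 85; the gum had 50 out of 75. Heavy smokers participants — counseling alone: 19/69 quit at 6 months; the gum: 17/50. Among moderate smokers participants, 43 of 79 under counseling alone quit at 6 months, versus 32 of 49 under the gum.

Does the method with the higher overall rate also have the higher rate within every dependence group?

Light smokers: counseling alone 62/85 = 72.9%, the gum 50/75 = 66.7% → counseling alone
Heavy smokers: counseling alone 19/69 = 27.5%, the gum 17/50 = 34.0% → the gum
Moderate smokers: counseling alone 43/79 = 54.4%, the gum 32/49 = 65.3% → the gum
Overall: counseling alone 124/233 = 53.2%, the gum 99/174 = 56.9% → the gum
Neither sweeps: counseling alone wins 1 of 3 groups, the gum wins 2. The gum wins overall but not every group — no Simpson reversal.

No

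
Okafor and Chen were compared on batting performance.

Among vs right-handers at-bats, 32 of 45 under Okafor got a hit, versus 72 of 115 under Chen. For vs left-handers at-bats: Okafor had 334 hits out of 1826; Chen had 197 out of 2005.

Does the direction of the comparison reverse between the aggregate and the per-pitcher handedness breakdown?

No

Vs right-handers: Okafor 32/45 = 71.1%, Chen 72/115 = 62.6% → Okafor
Vs left-handers: Okafor 334/1826 = 18.3%, Chen 197/2005 = 9.8% → Okafor
Overall: Okafor 366/1871 = 19.6%, Chen 269/2120 = 12.7% → Okafor
Okafor wins overall and in every pitcher group — no reversal.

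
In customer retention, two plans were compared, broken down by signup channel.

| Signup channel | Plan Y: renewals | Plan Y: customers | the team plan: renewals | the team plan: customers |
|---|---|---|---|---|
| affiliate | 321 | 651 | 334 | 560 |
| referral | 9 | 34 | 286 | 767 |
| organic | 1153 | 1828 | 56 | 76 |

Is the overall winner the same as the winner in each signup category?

No

Affiliate: Plan Y 321/651 = 49.3%, the team plan 334/560 = 59.6% → the team plan
Referral: Plan Y 9/34 = 26.5%, the team plan 286/767 = 37.3% → the team plan
Organic: Plan Y 1153/1828 = 63.1%, the team plan 56/76 = 73.7% → the team plan
Overall: Plan Y 1483/2513 = 59.0%, the team plan 676/1403 = 48.2% → Plan Y
The team plan wins each signup group but Plan Y wins overall — the comparison reverses. The team plan's customers skew toward referral, which has a lower base rate.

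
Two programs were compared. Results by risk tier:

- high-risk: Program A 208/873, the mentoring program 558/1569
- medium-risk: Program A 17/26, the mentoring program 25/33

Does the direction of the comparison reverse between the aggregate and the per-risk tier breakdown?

High-risk: Program A 208/873 = 23.8%, the mentoring program 558/1569 = 35.6% → the mentoring program
Medium-risk: Program A 17/26 = 65.4%, the mentoring program 25/33 = 75.8% → the mentoring program
Overall: Program A 225/899 = 25.0%, the mentoring program 583/1602 = 36.4% → the mentoring program
The mentoring program wins overall and in every risk group — no reversal.

No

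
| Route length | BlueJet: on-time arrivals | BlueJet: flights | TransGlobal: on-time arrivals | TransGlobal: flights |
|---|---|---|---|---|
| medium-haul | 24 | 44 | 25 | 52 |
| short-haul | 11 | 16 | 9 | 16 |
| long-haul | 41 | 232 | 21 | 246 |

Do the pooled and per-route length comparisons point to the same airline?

Yes

Medium-haul: BlueJet 24/44 = 54.5%, TransGlobal 25/52 = 48.1% → BlueJet
Short-haul: BlueJet 11/16 = 68.8%, TransGlobal 9/16 = 56.2% → BlueJet
Long-haul: BlueJet 41/232 = 17.7%, TransGlobal 21/246 = 8.5% → BlueJet
Overall: BlueJet 76/292 = 26.0%, TransGlobal 55/314 = 17.5% → BlueJet
BlueJet wins overall and in every route group — no reversal.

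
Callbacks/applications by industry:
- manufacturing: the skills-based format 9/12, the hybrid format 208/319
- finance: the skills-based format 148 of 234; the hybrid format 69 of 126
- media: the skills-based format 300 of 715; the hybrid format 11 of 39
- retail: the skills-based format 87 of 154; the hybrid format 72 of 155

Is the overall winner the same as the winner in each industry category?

No

Manufacturing: the skills-based format 9/12 = 75.0%, the hybrid format 208/319 = 65.2% → the skills-based format
Finance: the skills-based format 148/234 = 63.2%, the hybrid format 69/126 = 54.8% → the skills-based format
Media: the skills-based format 300/715 = 42.0%, the hybrid format 11/39 = 28.2% → the skills-based format
Retail: the skills-based format 87/154 = 56.5%, the hybrid format 72/155 = 46.5% → the skills-based format
Overall: the skills-based format 544/1115 = 48.8%, the hybrid format 360/639 = 56.3% → the hybrid format
The skills-based format wins each industry group but the hybrid format wins overall — the comparison reverses. The skills-based format's applications skew toward media, which has a lower base rate.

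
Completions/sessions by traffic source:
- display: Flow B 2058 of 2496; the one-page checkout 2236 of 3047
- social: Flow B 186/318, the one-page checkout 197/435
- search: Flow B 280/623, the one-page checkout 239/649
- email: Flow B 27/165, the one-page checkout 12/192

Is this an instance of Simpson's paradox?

No

Display: Flow B 2058/2496 = 82.5%, the one-page checkout 2236/3047 = 73.4% → Flow B
Social: Flow B 186/318 = 58.5%, the one-page checkout 197/435 = 45.3% → Flow B
Search: Flow B 280/623 = 44.9%, the one-page checkout 239/649 = 36.8% → Flow B
Email: Flow B 27/165 = 16.4%, the one-page checkout 12/192 = 6.2% → Flow B
Overall: Flow B 2551/3602 = 70.8%, the one-page checkout 2684/4323 = 62.1% → Flow B
Flow B wins overall and in every traffic group — no reversal.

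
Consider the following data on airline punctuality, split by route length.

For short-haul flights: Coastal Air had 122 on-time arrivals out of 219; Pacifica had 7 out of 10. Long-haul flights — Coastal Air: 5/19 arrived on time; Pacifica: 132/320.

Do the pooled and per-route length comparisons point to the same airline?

Short-haul: Coastal Air 122/219 = 55.7%, Pacifica 7/10 = 70.0% → Pacifica
Long-haul: Coastal Air 5/19 = 26.3%, Pacifica 132/320 = 41.2% → Pacifica
Overall: Coastal Air 127/238 = 53.4%, Pacifica 139/330 = 42.1% → Coastal Air
Pacifica wins each route group but Coastal Air wins overall — the comparison reverses. Pacifica's flights skew toward long-haul, which has a lower base rate.

No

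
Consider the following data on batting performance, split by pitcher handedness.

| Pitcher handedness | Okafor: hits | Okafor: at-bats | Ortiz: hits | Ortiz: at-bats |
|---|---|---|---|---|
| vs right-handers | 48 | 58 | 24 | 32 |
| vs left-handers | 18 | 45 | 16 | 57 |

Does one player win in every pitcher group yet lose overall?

Vs right-handers: Okafor 48/58 = 82.8%, Ortiz 24/32 = 75.0% → Okafor
Vs left-handers: Okafor 18/45 = 40.0%, Ortiz 16/57 = 28.1% → Okafor
Overall: Okafor 66/103 = 64.1%, Ortiz 40/89 = 44.9% → Okafor
Okafor wins overall and in every pitcher group — no reversal.

No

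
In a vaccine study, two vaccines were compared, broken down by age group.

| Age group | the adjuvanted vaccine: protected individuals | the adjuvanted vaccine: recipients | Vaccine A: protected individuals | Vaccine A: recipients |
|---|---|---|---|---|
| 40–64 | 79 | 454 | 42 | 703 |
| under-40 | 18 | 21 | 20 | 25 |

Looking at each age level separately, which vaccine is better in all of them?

the adjuvanted vaccine

40–64: the adjuvanted vaccine 79/454 = 17.4%, Vaccine A 42/703 = 6.0% → the adjuvanted vaccine
Under-40: the adjuvanted vaccine 18/21 = 85.7%, Vaccine A 20/25 = 80.0% → the adjuvanted vaccine
The adjuvanted vaccine has the higher rate in both groups.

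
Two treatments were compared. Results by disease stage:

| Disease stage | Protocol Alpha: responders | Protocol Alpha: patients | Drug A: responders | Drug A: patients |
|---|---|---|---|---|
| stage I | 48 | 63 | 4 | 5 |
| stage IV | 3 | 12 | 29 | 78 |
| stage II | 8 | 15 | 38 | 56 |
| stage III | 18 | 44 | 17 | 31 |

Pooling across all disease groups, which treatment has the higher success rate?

Stage I: Protocol Alpha 48/63 = 76.2%, Drug A 4/5 = 80.0% → Drug A
Stage IV: Protocol Alpha 3/12 = 25.0%, Drug A 29/78 = 37.2% → Drug A
Stage II: Protocol Alpha 8/15 = 53.3%, Drug A 38/56 = 67.9% → Drug A
Stage III: Protocol Alpha 18/44 = 40.9%, Drug A 17/31 = 54.8% → Drug A
Overall: Protocol Alpha 77/134 = 57.5%, Drug A 88/170 = 51.8% → Protocol Alpha
(Drug A wins every disease group but Protocol Alpha wins overall — Drug A's patients skew toward the low-rate stage IV group.)

Protocol Alpha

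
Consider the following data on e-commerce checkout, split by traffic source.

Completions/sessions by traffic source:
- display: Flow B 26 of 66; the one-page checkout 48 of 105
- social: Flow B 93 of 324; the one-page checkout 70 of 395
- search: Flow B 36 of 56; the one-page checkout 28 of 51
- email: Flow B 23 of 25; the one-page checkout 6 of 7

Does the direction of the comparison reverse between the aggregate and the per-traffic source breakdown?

Display: Flow B 26/66 = 39.4%, the one-page checkout 48/105 = 45.7% → the one-page checkout
Social: Flow B 93/324 = 28.7%, the one-page checkout 70/395 = 17.7% → Flow B
Search: Flow B 36/56 = 64.3%, the one-page checkout 28/51 = 54.9% → Flow B
Email: Flow B 23/25 = 92.0%, the one-page checkout 6/7 = 85.7% → Flow B
Overall: Flow B 178/471 = 37.8%, the one-page checkout 152/558 = 27.2% → Flow B
Neither sweeps: Flow B wins 3 of 4 groups, the one-page checkout wins 1. Flow B wins overall but not every group — no Simpson reversal.

No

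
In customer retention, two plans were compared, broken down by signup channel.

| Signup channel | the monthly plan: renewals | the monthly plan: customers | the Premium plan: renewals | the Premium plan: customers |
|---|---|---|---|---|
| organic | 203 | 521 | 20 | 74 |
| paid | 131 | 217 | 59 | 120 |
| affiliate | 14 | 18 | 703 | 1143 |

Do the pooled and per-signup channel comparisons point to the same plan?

Organic: the monthly plan 203/521 = 39.0%, the Premium plan 20/74 = 27.0% → the monthly plan
Paid: the monthly plan 131/217 = 60.4%, the Premium plan 59/120 = 49.2% → the monthly plan
Affiliate: the monthly plan 14/18 = 77.8%, the Premium plan 703/1143 = 61.5% → the monthly plan
Overall: the monthly plan 348/756 = 46.0%, the Premium plan 782/1337 = 58.5% → the Premium plan
The monthly plan wins each signup group but the Premium plan wins overall — the comparison reverses. The monthly plan's customers skew toward organic, which has a lower base rate.

No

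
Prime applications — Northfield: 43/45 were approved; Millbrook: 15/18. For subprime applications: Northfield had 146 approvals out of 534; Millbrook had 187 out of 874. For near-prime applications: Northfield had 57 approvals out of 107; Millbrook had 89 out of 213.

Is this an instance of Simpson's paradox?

Prime: Northfield 43/45 = 95.6%, Millbrook 15/18 = 83.3% → Northfield
Subprime: Northfield 146/534 = 27.3%, Millbrook 187/874 = 21.4% → Northfield
Near-prime: Northfield 57/107 = 53.3%, Millbrook 89/213 = 41.8% → Northfield
Overall: Northfield 246/686 = 35.9%, Millbrook 291/1105 = 26.3% → Northfield
Northfield wins overall and in every credit group — no reversal.

No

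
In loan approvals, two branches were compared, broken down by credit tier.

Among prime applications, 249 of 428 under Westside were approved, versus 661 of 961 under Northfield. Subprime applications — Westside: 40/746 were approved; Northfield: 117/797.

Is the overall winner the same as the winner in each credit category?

Prime: Westside 249/428 = 58.2%, Northfield 661/961 = 68.8% → Northfield
Subprime: Westside 40/746 = 5.4%, Northfield 117/797 = 14.7% → Northfield
Overall: Westside 289/1174 = 24.6%, Northfield 778/1758 = 44.3% → Northfield
Northfield wins overall and in every credit group — no reversal.

Yes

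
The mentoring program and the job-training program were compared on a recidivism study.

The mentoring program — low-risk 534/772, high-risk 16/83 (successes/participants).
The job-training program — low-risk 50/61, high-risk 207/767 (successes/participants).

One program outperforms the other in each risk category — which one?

the job-training program

Low-risk: the mentoring program 534/772 = 69.2%, the job-training program 50/61 = 82.0% → the job-training program
High-risk: the mentoring program 16/83 = 19.3%, the job-training program 207/767 = 27.0% → the job-training program
The job-training program has the higher rate in both groups.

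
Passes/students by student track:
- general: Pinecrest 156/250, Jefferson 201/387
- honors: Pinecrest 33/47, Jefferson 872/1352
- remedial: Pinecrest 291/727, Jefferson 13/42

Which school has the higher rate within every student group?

Pinecrest

General: Pinecrest 156/250 = 62.4%, Jefferson 201/387 = 51.9% → Pinecrest
Honors: Pinecrest 33/47 = 70.2%, Jefferson 872/1352 = 64.5% → Pinecrest
Remedial: Pinecrest 291/727 = 40.0%, Jefferson 13/42 = 31.0% → Pinecrest
Pinecrest has the higher rate in all 3 groups.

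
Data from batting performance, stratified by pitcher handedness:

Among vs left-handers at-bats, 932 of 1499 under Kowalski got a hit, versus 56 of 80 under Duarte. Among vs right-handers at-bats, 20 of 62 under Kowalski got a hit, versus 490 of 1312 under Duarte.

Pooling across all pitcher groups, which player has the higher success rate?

Kowalski

Vs left-handers: Kowalski 932/1499 = 62.2%, Duarte 56/80 = 70.0% → Duarte
Vs right-handers: Kowalski 20/62 = 32.3%, Duarte 490/1312 = 37.3% → Duarte
Overall: Kowalski 952/1561 = 61.0%, Duarte 546/1392 = 39.2% → Kowalski
(Duarte wins every pitcher group but Kowalski wins overall — Duarte's at-bats skew toward the low-rate vs right-handers group.)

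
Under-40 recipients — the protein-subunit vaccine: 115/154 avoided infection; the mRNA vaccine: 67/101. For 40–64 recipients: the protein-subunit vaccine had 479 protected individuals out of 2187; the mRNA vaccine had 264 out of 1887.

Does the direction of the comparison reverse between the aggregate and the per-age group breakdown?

No

Under-40: the protein-subunit vaccine 115/154 = 74.7%, the mRNA vaccine 67/101 = 66.3% → the protein-subunit vaccine
40–64: the protein-subunit vaccine 479/2187 = 21.9%, the mRNA vaccine 264/1887 = 14.0% → the protein-subunit vaccine
Overall: the protein-subunit vaccine 594/2341 = 25.4%, the mRNA vaccine 331/1988 = 16.6% → the protein-subunit vaccine
The protein-subunit vaccine wins overall and in every age group — no reversal.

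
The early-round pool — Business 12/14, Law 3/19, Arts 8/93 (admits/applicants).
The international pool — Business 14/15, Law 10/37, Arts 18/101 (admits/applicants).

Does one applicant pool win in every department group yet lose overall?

Business: the early-round pool 12/14 = 85.7%, the international pool 14/15 = 93.3% → the international pool
Law: the early-round pool 3/19 = 15.8%, the international pool 10/37 = 27.0% → the international pool
Arts: the early-round pool 8/93 = 8.6%, the international pool 18/101 = 17.8% → the international pool
Overall: the early-round pool 23/126 = 18.3%, the international pool 42/153 = 27.5% → the international pool
The international pool wins overall and in every department group — no reversal.

No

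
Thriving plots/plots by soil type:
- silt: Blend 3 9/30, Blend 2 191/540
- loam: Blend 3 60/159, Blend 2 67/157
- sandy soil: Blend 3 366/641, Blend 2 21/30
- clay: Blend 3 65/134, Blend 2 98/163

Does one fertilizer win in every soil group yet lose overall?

Yes

Silt: Blend 3 9/30 = 30.0%, Blend 2 191/540 = 35.4% → Blend 2
Loam: Blend 3 60/159 = 37.7%, Blend 2 67/157 = 42.7% → Blend 2
Sandy soil: Blend 3 366/641 = 57.1%, Blend 2 21/30 = 70.0% → Blend 2
Clay: Blend 3 65/134 = 48.5%, Blend 2 98/163 = 60.1% → Blend 2
Overall: Blend 3 500/964 = 51.9%, Blend 2 377/890 = 42.4% → Blend 3
Blend 2 wins each soil group but Blend 3 wins overall — the comparison reverses. Blend 2's plots skew toward silt, which has a lower base rate.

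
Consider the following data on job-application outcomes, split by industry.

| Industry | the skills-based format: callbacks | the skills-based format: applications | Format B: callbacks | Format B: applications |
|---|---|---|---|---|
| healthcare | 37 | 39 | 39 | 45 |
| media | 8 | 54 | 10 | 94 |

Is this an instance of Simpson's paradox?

No

Healthcare: the skills-based format 37/39 = 94.9%, Format B 39/45 = 86.7% → the skills-based format
Media: the skills-based format 8/54 = 14.8%, Format B 10/94 = 10.6% → the skills-based format
Overall: the skills-based format 45/93 = 48.4%, Format B 49/139 = 35.3% → the skills-based format
The skills-based format wins overall and in every industry group — no reversal.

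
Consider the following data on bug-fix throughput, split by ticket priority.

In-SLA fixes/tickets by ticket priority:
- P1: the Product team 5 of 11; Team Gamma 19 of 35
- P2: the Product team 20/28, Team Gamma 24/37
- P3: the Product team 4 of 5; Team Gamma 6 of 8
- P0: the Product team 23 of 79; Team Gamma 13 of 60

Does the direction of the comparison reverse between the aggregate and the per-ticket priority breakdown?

No

P1: the Product team 5/11 = 45.5%, Team Gamma 19/35 = 54.3% → Team Gamma
P2: the Product team 20/28 = 71.4%, Team Gamma 24/37 = 64.9% → the Product team
P3: the Product team 4/5 = 80.0%, Team Gamma 6/8 = 75.0% → the Product team
P0: the Product team 23/79 = 29.1%, Team Gamma 13/60 = 21.7% → the Product team
Overall: the Product team 52/123 = 42.3%, Team Gamma 62/140 = 44.3% → Team Gamma
Neither sweeps: the Product team wins 3 of 4 groups, Team Gamma wins 1. Team Gamma wins overall but not every group — no Simpson reversal.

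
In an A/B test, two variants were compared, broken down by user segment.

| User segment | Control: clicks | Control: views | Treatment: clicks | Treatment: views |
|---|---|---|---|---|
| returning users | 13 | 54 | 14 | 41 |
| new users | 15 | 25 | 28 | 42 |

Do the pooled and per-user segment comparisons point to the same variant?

Returning users: Control 13/54 = 24.1%, Treatment 14/41 = 34.1% → Treatment
New users: Control 15/25 = 60.0%, Treatment 28/42 = 66.7% → Treatment
Overall: Control 28/79 = 35.4%, Treatment 42/83 = 50.6% → Treatment
Treatment wins overall and in every user group — no reversal.

Yes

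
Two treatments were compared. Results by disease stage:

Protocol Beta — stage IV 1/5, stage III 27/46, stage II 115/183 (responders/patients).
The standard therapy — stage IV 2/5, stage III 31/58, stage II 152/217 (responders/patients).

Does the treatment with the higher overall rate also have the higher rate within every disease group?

Stage IV: Protocol Beta 1/5 = 20.0%, the standard therapy 2/5 = 40.0% → the standard therapy
Stage III: Protocol Beta 27/46 = 58.7%, the standard therapy 31/58 = 53.4% → Protocol Beta
Stage II: Protocol Beta 115/183 = 62.8%, the standard therapy 152/217 = 70.0% → the standard therapy
Overall: Protocol Beta 143/234 = 61.1%, the standard therapy 185/280 = 66.1% → the standard therapy
Neither sweeps: Protocol Beta wins 1 of 3 groups, the standard therapy wins 2. The standard therapy wins overall but not every group — no Simpson reversal.

No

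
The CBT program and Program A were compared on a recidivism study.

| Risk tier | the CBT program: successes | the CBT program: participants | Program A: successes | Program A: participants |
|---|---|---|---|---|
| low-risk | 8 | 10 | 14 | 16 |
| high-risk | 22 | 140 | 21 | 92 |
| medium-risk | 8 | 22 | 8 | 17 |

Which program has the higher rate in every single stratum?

Low-risk: the CBT program 8/10 = 80.0%, Program A 14/16 = 87.5% → Program A
High-risk: the CBT program 22/140 = 15.7%, Program A 21/92 = 22.8% → Program A
Medium-risk: the CBT program 8/22 = 36.4%, Program A 8/17 = 47.1% → Program A
Program A has the higher rate in all 3 groups.

Program A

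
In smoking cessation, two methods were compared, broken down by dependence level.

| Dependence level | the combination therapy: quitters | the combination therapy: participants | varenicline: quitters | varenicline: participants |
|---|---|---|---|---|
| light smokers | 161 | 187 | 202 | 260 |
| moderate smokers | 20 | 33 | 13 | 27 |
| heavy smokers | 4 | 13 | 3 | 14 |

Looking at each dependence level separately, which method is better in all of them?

the combination therapy

Light smokers: the combination therapy 161/187 = 86.1%, varenicline 202/260 = 77.7% → the combination therapy
Moderate smokers: the combination therapy 20/33 = 60.6%, varenicline 13/27 = 48.1% → the combination therapy
Heavy smokers: the combination therapy 4/13 = 30.8%, varenicline 3/14 = 21.4% → the combination therapy
The combination therapy has the higher rate in all 3 groups.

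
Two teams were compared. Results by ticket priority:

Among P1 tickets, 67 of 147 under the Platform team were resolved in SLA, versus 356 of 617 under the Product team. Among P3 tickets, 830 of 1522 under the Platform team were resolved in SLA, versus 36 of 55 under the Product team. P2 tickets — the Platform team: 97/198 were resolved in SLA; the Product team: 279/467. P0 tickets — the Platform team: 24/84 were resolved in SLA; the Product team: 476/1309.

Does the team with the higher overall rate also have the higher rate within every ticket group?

No

P1: the Platform team 67/147 = 45.6%, the Product team 356/617 = 57.7% → the Product team
P3: the Platform team 830/1522 = 54.5%, the Product team 36/55 = 65.5% → the Product team
P2: the Platform team 97/198 = 49.0%, the Product team 279/467 = 59.7% → the Product team
P0: the Platform team 24/84 = 28.6%, the Product team 476/1309 = 36.4% → the Product team
Overall: the Platform team 1018/1951 = 52.2%, the Product team 1147/2448 = 46.9% → the Platform team
The Product team wins each ticket group but the Platform team wins overall — the comparison reverses. The Product team's tickets skew toward P0, which has a lower base rate.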